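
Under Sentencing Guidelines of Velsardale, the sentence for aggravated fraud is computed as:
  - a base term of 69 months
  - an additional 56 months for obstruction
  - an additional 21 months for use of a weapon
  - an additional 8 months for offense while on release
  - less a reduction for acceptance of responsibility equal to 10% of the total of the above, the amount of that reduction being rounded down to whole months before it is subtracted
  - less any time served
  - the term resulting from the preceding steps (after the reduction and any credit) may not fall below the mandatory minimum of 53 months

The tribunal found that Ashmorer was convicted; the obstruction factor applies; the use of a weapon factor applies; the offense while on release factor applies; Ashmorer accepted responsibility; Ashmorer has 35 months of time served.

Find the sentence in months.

Obstruction enhancement: +56 months
Use of a weapon enhancement: +21 months
Offense while on release enhancement: +8 months
Adjusted term: 69 months + 56 months + 21 months + 8 months = 154 months
Acceptance of responsibility reduction: 10% of 154 months = 15 months (rounded down)
After reduction: 154 − 15 = 139 months
Less time served: 139 months − 35 months = 104 months
Minimum 53 months: 104 months meets the minimum, no increase.

104 months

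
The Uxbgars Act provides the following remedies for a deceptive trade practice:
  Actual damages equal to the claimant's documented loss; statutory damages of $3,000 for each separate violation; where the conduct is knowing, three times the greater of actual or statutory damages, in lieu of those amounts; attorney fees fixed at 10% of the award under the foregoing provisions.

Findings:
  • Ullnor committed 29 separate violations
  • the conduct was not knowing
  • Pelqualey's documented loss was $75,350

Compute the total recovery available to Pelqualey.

$178,585

Statutory damages: 29 × $3,000 = $87,000
Conduct not knowing: the in-lieu enhancement does not apply.
Actual plus statutory damages: $75,350 + $87,000 = $162,350
Attorney fees: 10% of $162,350 = $16,235
Total recovery: $162,350 + $16,235 = $178,585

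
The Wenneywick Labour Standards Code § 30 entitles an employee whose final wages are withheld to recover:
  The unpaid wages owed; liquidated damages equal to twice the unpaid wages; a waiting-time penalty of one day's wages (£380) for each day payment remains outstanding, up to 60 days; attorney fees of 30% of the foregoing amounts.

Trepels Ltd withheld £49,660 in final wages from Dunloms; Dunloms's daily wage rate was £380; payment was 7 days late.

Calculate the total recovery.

£197,132

Doubled: 2 × £49,660 = £99,320
Penalty days: min(7, 60) = 7
Waiting-time penalty: 7 × £380 = £2,660
Subtotal: £49,660 + £99,320 + £2,660 = £151,640
Attorney fees: 30% of £151,640 = £45,492
Total award: £151,640 + £45,492 = £197,132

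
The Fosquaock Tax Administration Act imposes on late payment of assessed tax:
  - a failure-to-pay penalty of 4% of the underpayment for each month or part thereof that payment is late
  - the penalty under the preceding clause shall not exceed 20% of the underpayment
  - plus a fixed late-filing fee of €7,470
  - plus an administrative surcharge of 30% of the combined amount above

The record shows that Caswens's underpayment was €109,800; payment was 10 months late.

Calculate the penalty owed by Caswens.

€38,259

Accrued rate: 4% × 10 = 40%, capped at 20% → 20%
Failure-to-pay penalty: 20% of €109,800 = €21,960
Penalty before surcharge: €21,960 + €7,470 = €29,430
Administrative surcharge: 30% of €29,430 = €8,829
Total penalty: €29,430 + €8,829 = €38,259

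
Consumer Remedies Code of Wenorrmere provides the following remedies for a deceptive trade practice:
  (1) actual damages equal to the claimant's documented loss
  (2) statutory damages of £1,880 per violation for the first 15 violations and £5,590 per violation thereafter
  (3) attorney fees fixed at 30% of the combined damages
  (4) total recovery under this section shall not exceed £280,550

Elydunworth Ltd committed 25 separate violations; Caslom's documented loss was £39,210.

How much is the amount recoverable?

First 15 violations: 15 × £1,880 = £28,200
Remaining violations: (25 − 15) × £5,590 = £55,900
Statutory damages: £28,200 + £55,900 = £84,100
Combined damages: £39,210 + £84,100 = £123,310
Attorney fees: 30% of £123,310 = £36,993
Total before cap: £123,310 + £36,993 = £160,303
Cap at £280,550: £160,303 is within the cap, no reduction.

£160,303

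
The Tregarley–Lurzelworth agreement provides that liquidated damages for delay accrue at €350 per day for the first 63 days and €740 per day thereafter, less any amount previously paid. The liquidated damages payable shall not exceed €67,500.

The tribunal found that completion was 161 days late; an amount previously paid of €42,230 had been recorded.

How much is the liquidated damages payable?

First 63 days: 63 × €350 = €22,050
Remaining days: (161 − 63) × €740 = €72,520
Accrued per-day damages: €22,050 + €72,520 = €94,570
Less amount previously paid: €94,570 − €42,230 = €52,340
Cap at €67,500: €52,340 is within the cap, no reduction.

Liquidated damages: €52,340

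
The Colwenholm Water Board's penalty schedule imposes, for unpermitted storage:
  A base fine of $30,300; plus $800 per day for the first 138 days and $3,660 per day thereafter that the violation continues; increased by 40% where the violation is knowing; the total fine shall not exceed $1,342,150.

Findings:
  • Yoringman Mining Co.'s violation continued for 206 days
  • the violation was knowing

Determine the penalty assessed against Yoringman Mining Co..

$545,412

First 138 days: 138 × $800 = $110,400
Remaining days: (206 − 138) × $3,660 = $248,880
Per-day component: $110,400 + $248,880 = $359,280
Base plus per-day: $30,300 + $359,280 = $389,580
Enhancement: 40% of $389,580 = $155,832
Enhanced fine: $389,580 + $155,832 = $545,412
Cap at $1,342,150: $545,412 is within the cap, no reduction.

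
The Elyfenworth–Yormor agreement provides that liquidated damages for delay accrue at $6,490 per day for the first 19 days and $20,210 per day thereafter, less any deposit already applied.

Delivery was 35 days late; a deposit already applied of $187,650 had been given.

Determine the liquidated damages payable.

$259,020

First 19 days: 19 × $6,490 = $123,310
Remaining days: (35 − 19) × $20,210 = $323,360
Accrued per-day damages: $123,310 + $323,360 = $446,670
Less deposit already applied: $446,670 − $187,650 = $259,020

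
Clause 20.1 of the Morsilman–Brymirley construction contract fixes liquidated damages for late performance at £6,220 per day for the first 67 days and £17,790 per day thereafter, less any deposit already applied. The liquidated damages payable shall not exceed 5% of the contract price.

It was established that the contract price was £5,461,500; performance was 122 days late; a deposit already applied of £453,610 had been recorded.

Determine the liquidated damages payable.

First 67 days: 67 × £6,220 = £416,740
Remaining days: (122 − 67) × £17,790 = £978,450
Accrued per-day damages: £416,740 + £978,450 = £1,395,190
Less deposit already applied: £1,395,190 − £453,610 = £941,580
Cap: 5% of £5,461,500 = £273,075
Cap at £273,075: £941,580 exceeds the cap → £273,075

£273,075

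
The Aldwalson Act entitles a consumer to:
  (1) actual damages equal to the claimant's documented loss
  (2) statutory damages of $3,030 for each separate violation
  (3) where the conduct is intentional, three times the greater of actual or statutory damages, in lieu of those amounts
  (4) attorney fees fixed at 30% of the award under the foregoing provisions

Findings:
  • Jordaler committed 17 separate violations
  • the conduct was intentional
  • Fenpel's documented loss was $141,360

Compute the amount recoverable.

$551,304

Statutory damages: 17 × $3,030 = $51,510
Greater of actual damages ($141,360) or statutory damages ($51,510): $141,360
Trebled: 3 × $141,360 = $424,080
Attorney fees: 30% of $424,080 = $127,224
Total recovery: $424,080 + $127,224 = $551,304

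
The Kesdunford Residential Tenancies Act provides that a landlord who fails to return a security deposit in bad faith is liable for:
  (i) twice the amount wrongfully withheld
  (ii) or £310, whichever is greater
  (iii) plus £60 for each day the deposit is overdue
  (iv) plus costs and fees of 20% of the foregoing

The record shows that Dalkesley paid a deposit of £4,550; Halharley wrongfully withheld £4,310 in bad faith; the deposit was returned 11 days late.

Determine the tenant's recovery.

Recovery: £11,136

Doubled: 2 × £4,310 = £8,620
Minimum £310: £8,620 meets the minimum, no increase.
Late-return penalty: 11 × £60 = £660
Damages plus late penalty: £8,620 + £660 = £9,280
Costs and fees: 20% of £9,280 = £1,856
Total recovery: £9,280 + £1,856 = £11,136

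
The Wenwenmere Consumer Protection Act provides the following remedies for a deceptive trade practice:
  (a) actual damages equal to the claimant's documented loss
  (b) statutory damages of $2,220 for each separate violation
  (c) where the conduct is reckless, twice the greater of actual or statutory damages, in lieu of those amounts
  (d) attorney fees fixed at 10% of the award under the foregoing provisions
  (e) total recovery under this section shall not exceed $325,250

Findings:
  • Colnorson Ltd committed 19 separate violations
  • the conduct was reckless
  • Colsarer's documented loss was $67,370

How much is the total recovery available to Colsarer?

Statutory damages: 19 × $2,220 = $42,180
Greater of actual damages ($67,370) or statutory damages ($42,180): $67,370
Doubled: 2 × $67,370 = $134,740
Attorney fees: 10% of $134,740 = $13,474
Total before cap: $134,740 + $13,474 = $148,214
Cap at $325,250: $148,214 is within the cap, no reduction.

$148,214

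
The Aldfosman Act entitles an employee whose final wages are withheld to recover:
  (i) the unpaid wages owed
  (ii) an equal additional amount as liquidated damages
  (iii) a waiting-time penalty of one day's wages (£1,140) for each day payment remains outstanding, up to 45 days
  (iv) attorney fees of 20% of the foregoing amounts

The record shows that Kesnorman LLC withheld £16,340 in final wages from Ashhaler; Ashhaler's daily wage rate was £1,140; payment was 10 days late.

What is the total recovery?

Liquidated damages (equal amount): £16,340
Penalty days: min(10, 45) = 10
Waiting-time penalty: 10 × £1,140 = £11,400
Subtotal: £16,340 + £16,340 + £11,400 = £44,080
Attorney fees: 20% of £44,080 = £8,816
Total award: £44,080 + £8,816 = £52,896

Total award: £52,896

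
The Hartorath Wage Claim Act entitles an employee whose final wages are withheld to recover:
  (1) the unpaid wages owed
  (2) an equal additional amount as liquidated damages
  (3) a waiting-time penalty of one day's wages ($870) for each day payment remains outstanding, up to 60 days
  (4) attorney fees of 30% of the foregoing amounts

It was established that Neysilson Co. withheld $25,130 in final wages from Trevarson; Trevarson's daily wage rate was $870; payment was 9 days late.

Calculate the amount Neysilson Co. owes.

Total award: $75,517

Liquidated damages (equal amount): $25,130
Penalty days: min(9, 60) = 9
Waiting-time penalty: 9 × $870 = $7,830
Subtotal: $25,130 + $25,130 + $7,830 = $58,090
Attorney fees: 30% of $58,090 = $17,427
Total award: $58,090 + $17,427 = $75,517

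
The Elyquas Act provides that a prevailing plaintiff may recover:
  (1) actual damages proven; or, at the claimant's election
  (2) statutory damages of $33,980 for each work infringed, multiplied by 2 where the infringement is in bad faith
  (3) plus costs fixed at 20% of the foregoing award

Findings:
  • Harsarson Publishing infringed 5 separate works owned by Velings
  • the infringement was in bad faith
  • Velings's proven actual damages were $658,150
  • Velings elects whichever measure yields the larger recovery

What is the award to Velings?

Award: $789,780

Statutory damages: 5 × $33,980 = $169,900
Doubled: 2 × $169,900 = $339,800
Greater of actual damages ($658,150) or enhanced statutory damages ($339,800): $658,150
Costs: 20% of $658,150 = $131,630
Award plus costs: $658,150 + $131,630 = $789,780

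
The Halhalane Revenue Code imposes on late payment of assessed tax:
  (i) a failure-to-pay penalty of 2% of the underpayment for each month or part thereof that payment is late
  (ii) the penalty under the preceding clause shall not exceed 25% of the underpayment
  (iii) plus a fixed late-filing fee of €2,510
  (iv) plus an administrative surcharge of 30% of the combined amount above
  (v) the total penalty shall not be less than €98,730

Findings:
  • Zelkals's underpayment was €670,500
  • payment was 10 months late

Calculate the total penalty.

Accrued rate: 2% × 10 = 20%, capped at 25% → 20%
Failure-to-pay penalty: 20% of €670,500 = €134,100
Penalty before surcharge: €134,100 + €2,510 = €136,610
Administrative surcharge: 30% of €136,610 = €40,983
Total penalty: €136,610 + €40,983 = €177,593
Minimum €98,730: €177,593 meets the minimum, no increase.

€177,593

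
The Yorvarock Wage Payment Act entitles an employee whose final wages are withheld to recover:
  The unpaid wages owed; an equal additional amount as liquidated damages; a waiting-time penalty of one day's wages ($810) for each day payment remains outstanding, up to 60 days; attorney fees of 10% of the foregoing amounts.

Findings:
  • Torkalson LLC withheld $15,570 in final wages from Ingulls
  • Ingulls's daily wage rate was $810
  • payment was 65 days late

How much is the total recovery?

Liquidated damages (equal amount): $15,570
Penalty days: min(65, 60) = 60
Waiting-time penalty: 60 × $810 = $48,600
Subtotal: $15,570 + $15,570 + $48,600 = $79,740
Attorney fees: 10% of $79,740 = $7,974
Total award: $79,740 + $7,974 = $87,714

$87,714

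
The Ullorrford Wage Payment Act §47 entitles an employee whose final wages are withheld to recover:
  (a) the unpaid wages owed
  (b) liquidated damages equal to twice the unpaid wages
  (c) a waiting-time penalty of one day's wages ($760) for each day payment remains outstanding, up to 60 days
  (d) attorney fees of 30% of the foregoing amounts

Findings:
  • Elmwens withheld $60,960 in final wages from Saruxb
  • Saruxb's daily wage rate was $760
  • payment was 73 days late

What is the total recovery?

Doubled: 2 × $60,960 = $121,920
Penalty days: min(73, 60) = 60
Waiting-time penalty: 60 × $760 = $45,600
Subtotal: $60,960 + $121,920 + $45,600 = $228,480
Attorney fees: 30% of $228,480 = $68,544
Total award: $228,480 + $68,544 = $297,024

$297,024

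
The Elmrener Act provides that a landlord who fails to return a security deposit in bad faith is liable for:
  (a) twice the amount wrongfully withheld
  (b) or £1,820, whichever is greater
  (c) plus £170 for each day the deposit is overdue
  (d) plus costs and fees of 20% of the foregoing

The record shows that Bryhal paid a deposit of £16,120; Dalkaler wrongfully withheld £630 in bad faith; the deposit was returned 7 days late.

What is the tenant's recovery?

£3,612

Doubled: 2 × £630 = £1,260
Minimum £1,820: £1,260 is below the minimum → £1,820
Late-return penalty: 7 × £170 = £1,190
Damages plus late penalty: £1,820 + £1,190 = £3,010
Costs and fees: 20% of £3,010 = £602
Total recovery: £3,010 + £602 = £3,612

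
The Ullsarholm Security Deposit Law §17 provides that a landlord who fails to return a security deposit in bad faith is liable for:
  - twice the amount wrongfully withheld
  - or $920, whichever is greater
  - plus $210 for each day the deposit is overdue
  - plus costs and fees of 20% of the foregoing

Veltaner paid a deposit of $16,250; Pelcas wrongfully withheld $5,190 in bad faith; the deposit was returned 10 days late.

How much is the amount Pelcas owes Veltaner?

Doubled: 2 × $5,190 = $10,380
Minimum $920: $10,380 meets the minimum, no increase.
Late-return penalty: 10 × $210 = $2,100
Damages plus late penalty: $10,380 + $2,100 = $12,480
Costs and fees: 20% of $12,480 = $2,496
Total recovery: $12,480 + $2,496 = $14,976

Recovery: $14,976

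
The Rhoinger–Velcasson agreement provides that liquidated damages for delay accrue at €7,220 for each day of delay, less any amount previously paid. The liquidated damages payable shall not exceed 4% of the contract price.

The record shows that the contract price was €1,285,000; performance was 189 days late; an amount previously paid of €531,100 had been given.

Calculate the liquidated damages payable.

Per-day damages: 189 × €7,220 = €1,364,580
Less amount previously paid: €1,364,580 − €531,100 = €833,480
Cap: 4% of €1,285,000 = €51,400
Cap at €51,400: €833,480 exceeds the cap → €51,400

€51,400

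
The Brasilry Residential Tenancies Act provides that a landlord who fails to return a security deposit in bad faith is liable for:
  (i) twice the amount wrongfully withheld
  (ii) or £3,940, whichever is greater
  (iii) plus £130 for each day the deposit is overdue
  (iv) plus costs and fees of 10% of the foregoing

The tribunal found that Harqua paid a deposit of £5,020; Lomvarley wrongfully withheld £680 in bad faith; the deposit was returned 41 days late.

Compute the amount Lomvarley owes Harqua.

Doubled: 2 × £680 = £1,360
Minimum £3,940: £1,360 is below the minimum → £3,940
Late-return penalty: 41 × £130 = £5,330
Damages plus late penalty: £3,940 + £5,330 = £9,270
Costs and fees: 10% of £9,270 = £927
Total recovery: £9,270 + £927 = £10,197

£10,197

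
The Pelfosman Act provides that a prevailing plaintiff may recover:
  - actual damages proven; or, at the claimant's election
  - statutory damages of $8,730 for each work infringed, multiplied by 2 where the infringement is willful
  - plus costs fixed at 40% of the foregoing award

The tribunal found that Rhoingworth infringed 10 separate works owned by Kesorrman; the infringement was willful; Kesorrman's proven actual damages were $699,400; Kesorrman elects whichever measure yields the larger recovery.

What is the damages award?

Statutory damages: 10 × $8,730 = $87,300
Doubled: 2 × $87,300 = $174,600
Greater of actual damages ($699,400) or enhanced statutory damages ($174,600): $699,400
Costs: 40% of $699,400 = $279,760
Award plus costs: $699,400 + $279,760 = $979,160

$979,160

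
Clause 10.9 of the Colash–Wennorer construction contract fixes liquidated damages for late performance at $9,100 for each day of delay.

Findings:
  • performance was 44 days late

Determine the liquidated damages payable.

$400,400

Per-day damages: 44 × $9,100 = $400,400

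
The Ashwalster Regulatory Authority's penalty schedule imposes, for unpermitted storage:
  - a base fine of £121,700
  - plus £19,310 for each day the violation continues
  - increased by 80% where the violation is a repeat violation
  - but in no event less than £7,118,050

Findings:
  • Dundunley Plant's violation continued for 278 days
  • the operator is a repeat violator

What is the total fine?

Per-day component: 278 × £19,310 = £5,368,180
Base plus per-day: £121,700 + £5,368,180 = £5,489,880
Enhancement: 80% of £5,489,880 = £4,391,904
Enhanced fine: £5,489,880 + £4,391,904 = £9,881,784
Minimum £7,118,050: £9,881,784 meets the minimum, no increase.

£9,881,784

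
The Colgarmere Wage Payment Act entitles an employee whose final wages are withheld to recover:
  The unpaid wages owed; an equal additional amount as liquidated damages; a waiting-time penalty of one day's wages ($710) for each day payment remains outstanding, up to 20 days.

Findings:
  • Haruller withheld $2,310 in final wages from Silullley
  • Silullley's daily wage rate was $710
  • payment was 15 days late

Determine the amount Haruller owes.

$15,270

Liquidated damages (equal amount): $2,310
Penalty days: min(15, 20) = 15
Waiting-time penalty: 15 × $710 = $10,650
Total award: $2,310 + $2,310 + $10,650 = $15,270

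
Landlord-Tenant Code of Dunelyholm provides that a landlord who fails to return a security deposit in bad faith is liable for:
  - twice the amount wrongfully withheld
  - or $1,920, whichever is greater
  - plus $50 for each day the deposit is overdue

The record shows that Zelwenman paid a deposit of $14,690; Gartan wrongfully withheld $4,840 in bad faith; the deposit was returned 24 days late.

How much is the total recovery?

Doubled: 2 × $4,840 = $9,680
Minimum $1,920: $9,680 meets the minimum, no increase.
Late-return penalty: 24 × $50 = $1,200
Damages plus late penalty: $9,680 + $1,200 = $10,880

$10,880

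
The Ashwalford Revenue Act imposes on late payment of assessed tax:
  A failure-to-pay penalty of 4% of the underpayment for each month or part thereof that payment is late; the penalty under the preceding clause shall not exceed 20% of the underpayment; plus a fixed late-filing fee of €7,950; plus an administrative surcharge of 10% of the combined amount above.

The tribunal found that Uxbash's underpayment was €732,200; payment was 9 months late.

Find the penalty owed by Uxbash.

Accrued rate: 4% × 9 = 36%, capped at 20% → 20%
Failure-to-pay penalty: 20% of €732,200 = €146,440
Penalty before surcharge: €146,440 + €7,950 = €154,390
Administrative surcharge: 10% of €154,390 = €15,439
Total penalty: €154,390 + €15,439 = €169,829

€169,829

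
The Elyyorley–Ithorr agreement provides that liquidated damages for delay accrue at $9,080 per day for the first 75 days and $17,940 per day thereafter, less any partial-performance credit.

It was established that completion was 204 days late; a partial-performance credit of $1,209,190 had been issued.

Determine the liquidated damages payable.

$1,786,070

First 75 days: 75 × $9,080 = $681,000
Remaining days: (204 − 75) × $17,940 = $2,314,260
Accrued per-day damages: $681,000 + $2,314,260 = $2,995,260
Less partial-performance credit: $2,995,260 − $1,209,190 = $1,786,070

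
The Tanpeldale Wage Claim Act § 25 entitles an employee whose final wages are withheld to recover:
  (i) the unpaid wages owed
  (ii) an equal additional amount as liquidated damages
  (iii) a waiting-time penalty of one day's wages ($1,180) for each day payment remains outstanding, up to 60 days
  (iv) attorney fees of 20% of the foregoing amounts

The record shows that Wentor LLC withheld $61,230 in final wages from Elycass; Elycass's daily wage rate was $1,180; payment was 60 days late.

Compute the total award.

Liquidated damages (equal amount): $61,230
Penalty days: min(60, 60) = 60
Waiting-time penalty: 60 × $1,180 = $70,800
Subtotal: $61,230 + $61,230 + $70,800 = $193,260
Attorney fees: 20% of $193,260 = $38,652
Total award: $193,260 + $38,652 = $231,912

$231,912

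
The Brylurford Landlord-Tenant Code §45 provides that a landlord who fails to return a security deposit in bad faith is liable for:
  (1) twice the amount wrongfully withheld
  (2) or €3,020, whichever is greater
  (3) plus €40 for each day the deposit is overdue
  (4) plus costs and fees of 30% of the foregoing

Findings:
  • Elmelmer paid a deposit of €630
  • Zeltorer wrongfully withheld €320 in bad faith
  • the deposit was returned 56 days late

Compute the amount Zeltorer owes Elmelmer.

Doubled: 2 × €320 = €640
Minimum €3,020: €640 is below the minimum → €3,020
Late-return penalty: 56 × €40 = €2,240
Damages plus late penalty: €3,020 + €2,240 = €5,260
Costs and fees: 30% of €5,260 = €1,578
Total recovery: €5,260 + €1,578 = €6,838

€6,838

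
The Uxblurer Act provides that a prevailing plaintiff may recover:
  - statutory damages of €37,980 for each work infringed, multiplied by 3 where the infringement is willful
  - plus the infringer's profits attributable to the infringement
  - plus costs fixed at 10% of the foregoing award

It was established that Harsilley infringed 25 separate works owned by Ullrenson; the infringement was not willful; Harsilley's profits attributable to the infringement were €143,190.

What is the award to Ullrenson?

Statutory damages: 25 × €37,980 = €949,500
Infringement not willful: no ×3 enhancement.
Combined award: €949,500 + €143,190 = €1,092,690
Costs: 10% of €1,092,690 = €109,269
Award plus costs: €1,092,690 + €109,269 = €1,201,959

€1,201,959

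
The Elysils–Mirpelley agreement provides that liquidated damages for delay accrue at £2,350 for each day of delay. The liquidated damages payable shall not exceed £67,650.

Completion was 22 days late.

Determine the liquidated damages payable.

Per-day damages: 22 × £2,350 = £51,700
Cap at £67,650: £51,700 is within the cap, no reduction.

Liquidated damages: £51,700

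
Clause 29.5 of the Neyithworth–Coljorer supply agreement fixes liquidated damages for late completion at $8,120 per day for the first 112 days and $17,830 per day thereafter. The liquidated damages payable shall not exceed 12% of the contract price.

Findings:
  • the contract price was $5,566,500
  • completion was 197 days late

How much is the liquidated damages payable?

First 112 days: 112 × $8,120 = $909,440
Remaining days: (197 − 112) × $17,830 = $1,515,550
Accrued per-day damages: $909,440 + $1,515,550 = $2,424,990
Cap: 12% of $5,566,500 = $667,980
Cap at $667,980: $2,424,990 exceeds the cap → $667,980

$667,980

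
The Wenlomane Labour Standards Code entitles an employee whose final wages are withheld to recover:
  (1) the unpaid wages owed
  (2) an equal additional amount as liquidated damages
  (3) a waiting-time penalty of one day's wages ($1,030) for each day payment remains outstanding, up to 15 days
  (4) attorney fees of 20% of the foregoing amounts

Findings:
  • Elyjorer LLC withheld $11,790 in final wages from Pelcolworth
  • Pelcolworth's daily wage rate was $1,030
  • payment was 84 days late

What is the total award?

Liquidated damages (equal amount): $11,790
Penalty days: min(84, 15) = 15
Waiting-time penalty: 15 × $1,030 = $15,450
Subtotal: $11,790 + $11,790 + $15,450 = $39,030
Attorney fees: 20% of $39,030 = $7,806
Total award: $39,030 + $7,806 = $46,836

Total award: $46,836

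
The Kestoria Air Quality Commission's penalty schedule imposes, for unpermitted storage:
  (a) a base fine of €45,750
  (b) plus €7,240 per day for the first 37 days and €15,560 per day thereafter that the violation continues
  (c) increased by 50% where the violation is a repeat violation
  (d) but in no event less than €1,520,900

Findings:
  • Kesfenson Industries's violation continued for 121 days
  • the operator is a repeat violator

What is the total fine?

First 37 days: 37 × €7,240 = €267,880
Remaining days: (121 − 37) × €15,560 = €1,307,040
Per-day component: €267,880 + €1,307,040 = €1,574,920
Base plus per-day: €45,750 + €1,574,920 = €1,620,670
Enhancement: 50% of €1,620,670 = €810,335
Enhanced fine: €1,620,670 + €810,335 = €2,431,005
Minimum €1,520,900: €2,431,005 meets the minimum, no increase.

€2,431,005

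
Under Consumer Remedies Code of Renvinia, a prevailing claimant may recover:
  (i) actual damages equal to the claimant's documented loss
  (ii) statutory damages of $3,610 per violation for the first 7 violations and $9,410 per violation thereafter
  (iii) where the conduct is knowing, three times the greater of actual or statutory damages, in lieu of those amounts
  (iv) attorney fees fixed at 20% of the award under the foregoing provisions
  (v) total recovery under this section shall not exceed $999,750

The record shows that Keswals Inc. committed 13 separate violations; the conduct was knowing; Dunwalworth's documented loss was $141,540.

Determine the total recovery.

$509,544

First 7 violations: 7 × $3,610 = $25,270
Remaining violations: (13 − 7) × $9,410 = $56,460
Statutory damages: $25,270 + $56,460 = $81,730
Greater of actual damages ($141,540) or statutory damages ($81,730): $141,540
Trebled: 3 × $141,540 = $424,620
Attorney fees: 20% of $424,620 = $84,924
Total before cap: $424,620 + $84,924 = $509,544
Cap at $999,750: $509,544 is within the cap, no reduction.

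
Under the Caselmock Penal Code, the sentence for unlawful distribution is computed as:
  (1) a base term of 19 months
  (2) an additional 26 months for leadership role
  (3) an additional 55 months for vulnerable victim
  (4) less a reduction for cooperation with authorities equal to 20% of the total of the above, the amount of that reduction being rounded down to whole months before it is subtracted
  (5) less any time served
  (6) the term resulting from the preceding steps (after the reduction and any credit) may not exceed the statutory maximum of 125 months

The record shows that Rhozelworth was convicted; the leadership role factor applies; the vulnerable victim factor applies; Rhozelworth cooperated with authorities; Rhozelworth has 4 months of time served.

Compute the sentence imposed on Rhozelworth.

Leadership role enhancement: +26 months
Vulnerable victim enhancement: +55 months
Adjusted term: 19 months + 26 months + 55 months = 100 months
Cooperation with authorities reduction: 20% of 100 months = 20 months (rounded down)
After reduction: 100 − 20 = 80 months
Less time served: 80 months − 4 months = 76 months
Cap at 125 months: 76 months is within the cap, no reduction.

76 months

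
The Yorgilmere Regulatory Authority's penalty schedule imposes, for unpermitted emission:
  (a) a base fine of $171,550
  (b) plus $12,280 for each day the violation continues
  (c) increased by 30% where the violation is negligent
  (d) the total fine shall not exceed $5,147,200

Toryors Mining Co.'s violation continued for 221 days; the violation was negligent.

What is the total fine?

Per-day component: 221 × $12,280 = $2,713,880
Base plus per-day: $171,550 + $2,713,880 = $2,885,430
Enhancement: 30% of $2,885,430 = $865,629
Enhanced fine: $2,885,430 + $865,629 = $3,751,059
Cap at $5,147,200: $3,751,059 is within the cap, no reduction.

$3,751,059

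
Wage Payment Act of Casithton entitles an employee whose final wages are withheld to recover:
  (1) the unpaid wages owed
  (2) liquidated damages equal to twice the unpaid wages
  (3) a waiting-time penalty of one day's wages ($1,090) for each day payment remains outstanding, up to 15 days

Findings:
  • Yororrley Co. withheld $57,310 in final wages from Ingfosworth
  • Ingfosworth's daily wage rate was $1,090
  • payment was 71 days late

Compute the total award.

$188,280

Doubled: 2 × $57,310 = $114,620
Penalty days: min(71, 15) = 15
Waiting-time penalty: 15 × $1,090 = $16,350
Total award: $57,310 + $114,620 + $16,350 = $188,280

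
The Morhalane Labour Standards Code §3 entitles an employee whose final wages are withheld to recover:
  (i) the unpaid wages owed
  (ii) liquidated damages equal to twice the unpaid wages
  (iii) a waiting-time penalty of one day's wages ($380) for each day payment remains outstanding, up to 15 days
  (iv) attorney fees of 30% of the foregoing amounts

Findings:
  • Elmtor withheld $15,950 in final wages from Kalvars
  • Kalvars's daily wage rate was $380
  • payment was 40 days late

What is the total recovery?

Total award: $69,615

Doubled: 2 × $15,950 = $31,900
Penalty days: min(40, 15) = 15
Waiting-time penalty: 15 × $380 = $5,700
Subtotal: $15,950 + $31,900 + $5,700 = $53,550
Attorney fees: 30% of $53,550 = $16,065
Total award: $53,550 + $16,065 = $69,615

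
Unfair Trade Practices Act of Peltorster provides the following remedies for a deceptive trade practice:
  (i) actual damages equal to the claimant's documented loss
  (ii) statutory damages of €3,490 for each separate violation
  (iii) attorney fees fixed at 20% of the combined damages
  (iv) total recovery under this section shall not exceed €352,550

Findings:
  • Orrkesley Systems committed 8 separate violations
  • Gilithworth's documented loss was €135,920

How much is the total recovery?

Statutory damages: 8 × €3,490 = €27,920
Combined damages: €135,920 + €27,920 = €163,840
Attorney fees: 20% of €163,840 = €32,768
Total before cap: €163,840 + €32,768 = €196,608
Cap at €352,550: €196,608 is within the cap, no reduction.

€196,608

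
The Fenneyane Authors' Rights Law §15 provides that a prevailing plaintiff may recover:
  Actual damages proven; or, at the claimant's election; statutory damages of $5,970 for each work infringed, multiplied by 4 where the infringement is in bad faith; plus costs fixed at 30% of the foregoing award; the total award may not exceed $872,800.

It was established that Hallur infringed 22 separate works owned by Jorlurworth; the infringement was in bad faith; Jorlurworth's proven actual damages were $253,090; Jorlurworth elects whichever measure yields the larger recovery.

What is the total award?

Statutory damages: 22 × $5,970 = $131,340
Multiplied by 4: 4 × $131,340 = $525,360
Greater of actual damages ($253,090) or enhanced statutory damages ($525,360): $525,360
Costs: 30% of $525,360 = $157,608
Award plus costs: $525,360 + $157,608 = $682,968
Cap at $872,800: $682,968 is within the cap, no reduction.

$682,968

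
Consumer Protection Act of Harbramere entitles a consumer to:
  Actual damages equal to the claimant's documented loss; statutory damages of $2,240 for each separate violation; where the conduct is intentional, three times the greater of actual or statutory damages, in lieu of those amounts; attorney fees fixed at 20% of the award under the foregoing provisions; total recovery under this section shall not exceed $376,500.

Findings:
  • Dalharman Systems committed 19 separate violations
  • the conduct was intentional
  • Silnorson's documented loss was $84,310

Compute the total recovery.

Statutory damages: 19 × $2,240 = $42,560
Greater of actual damages ($84,310) or statutory damages ($42,560): $84,310
Trebled: 3 × $84,310 = $252,930
Attorney fees: 20% of $252,930 = $50,586
Total before cap: $252,930 + $50,586 = $303,516
Cap at $376,500: $303,516 is within the cap, no reduction.

Total recovery: $303,516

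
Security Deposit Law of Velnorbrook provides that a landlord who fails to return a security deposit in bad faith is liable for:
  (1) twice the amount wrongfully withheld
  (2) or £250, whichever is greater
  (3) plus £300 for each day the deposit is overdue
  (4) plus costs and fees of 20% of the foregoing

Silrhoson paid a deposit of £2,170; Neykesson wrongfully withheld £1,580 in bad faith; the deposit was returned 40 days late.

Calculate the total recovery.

Doubled: 2 × £1,580 = £3,160
Minimum £250: £3,160 meets the minimum, no increase.
Late-return penalty: 40 × £300 = £12,000
Damages plus late penalty: £3,160 + £12,000 = £15,160
Costs and fees: 20% of £15,160 = £3,032
Total recovery: £15,160 + £3,032 = £18,192

£18,192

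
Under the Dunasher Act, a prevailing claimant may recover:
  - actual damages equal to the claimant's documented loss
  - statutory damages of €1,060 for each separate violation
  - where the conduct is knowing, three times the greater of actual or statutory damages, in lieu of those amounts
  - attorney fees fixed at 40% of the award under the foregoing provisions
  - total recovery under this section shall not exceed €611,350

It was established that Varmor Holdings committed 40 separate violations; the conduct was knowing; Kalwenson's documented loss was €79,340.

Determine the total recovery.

Statutory damages: 40 × €1,060 = €42,400
Greater of actual damages (€79,340) or statutory damages (€42,400): €79,340
Trebled: 3 × €79,340 = €238,020
Attorney fees: 40% of €238,020 = €95,208
Total before cap: €238,020 + €95,208 = €333,228
Cap at €611,350: €333,228 is within the cap, no reduction.

€333,228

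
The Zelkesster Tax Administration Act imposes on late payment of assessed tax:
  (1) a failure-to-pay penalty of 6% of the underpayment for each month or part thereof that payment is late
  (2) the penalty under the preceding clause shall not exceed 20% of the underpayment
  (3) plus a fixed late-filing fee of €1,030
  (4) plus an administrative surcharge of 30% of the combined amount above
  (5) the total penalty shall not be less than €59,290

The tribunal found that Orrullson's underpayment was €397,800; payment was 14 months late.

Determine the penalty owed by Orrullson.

€104,767

Accrued rate: 6% × 14 = 84%, capped at 20% → 20%
Failure-to-pay penalty: 20% of €397,800 = €79,560
Penalty before surcharge: €79,560 + €1,030 = €80,590
Administrative surcharge: 30% of €80,590 = €24,177
Total penalty: €80,590 + €24,177 = €104,767
Minimum €59,290: €104,767 meets the minimum, no increase.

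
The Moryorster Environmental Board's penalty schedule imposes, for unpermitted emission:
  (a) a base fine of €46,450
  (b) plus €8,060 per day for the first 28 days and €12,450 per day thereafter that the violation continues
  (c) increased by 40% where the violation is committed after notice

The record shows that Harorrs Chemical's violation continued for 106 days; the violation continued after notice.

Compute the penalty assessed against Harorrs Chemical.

First 28 days: 28 × €8,060 = €225,680
Remaining days: (106 − 28) × €12,450 = €971,100
Per-day component: €225,680 + €971,100 = €1,196,780
Base plus per-day: €46,450 + €1,196,780 = €1,243,230
Enhancement: 40% of €1,243,230 = €497,292
Enhanced fine: €1,243,230 + €497,292 = €1,740,522

€1,740,522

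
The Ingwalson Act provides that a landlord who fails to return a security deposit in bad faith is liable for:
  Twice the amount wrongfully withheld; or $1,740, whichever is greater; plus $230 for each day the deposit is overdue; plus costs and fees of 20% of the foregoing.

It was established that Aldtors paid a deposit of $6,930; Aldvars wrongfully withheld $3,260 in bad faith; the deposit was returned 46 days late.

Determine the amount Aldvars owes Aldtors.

Doubled: 2 × $3,260 = $6,520
Minimum $1,740: $6,520 meets the minimum, no increase.
Late-return penalty: 46 × $230 = $10,580
Damages plus late penalty: $6,520 + $10,580 = $17,100
Costs and fees: 20% of $17,100 = $3,420
Total recovery: $17,100 + $3,420 = $20,520

$20,520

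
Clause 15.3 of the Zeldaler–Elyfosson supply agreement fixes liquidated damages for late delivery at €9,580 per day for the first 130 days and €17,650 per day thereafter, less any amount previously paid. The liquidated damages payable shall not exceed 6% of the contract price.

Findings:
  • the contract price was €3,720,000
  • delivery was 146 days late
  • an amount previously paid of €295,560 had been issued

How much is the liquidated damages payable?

First 130 days: 130 × €9,580 = €1,245,400
Remaining days: (146 − 130) × €17,650 = €282,400
Accrued per-day damages: €1,245,400 + €282,400 = €1,527,800
Less amount previously paid: €1,527,800 − €295,560 = €1,232,240
Cap: 6% of €3,720,000 = €223,200
Cap at €223,200: €1,232,240 exceeds the cap → €223,200

€223,200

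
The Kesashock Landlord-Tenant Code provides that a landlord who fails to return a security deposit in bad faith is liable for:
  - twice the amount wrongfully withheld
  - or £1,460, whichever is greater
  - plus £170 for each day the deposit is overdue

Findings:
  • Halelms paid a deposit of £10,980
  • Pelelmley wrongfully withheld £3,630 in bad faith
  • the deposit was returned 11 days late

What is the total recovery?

Doubled: 2 × £3,630 = £7,260
Minimum £1,460: £7,260 meets the minimum, no increase.
Late-return penalty: 11 × £170 = £1,870
Damages plus late penalty: £7,260 + £1,870 = £9,130

£9,130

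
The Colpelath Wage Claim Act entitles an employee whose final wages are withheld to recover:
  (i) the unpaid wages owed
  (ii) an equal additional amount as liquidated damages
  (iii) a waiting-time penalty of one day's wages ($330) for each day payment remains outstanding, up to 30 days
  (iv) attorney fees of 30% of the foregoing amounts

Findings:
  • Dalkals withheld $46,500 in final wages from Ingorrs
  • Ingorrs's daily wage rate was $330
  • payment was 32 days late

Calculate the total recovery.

Liquidated damages (equal amount): $46,500
Penalty days: min(32, 30) = 30
Waiting-time penalty: 30 × $330 = $9,900
Subtotal: $46,500 + $46,500 + $9,900 = $102,900
Attorney fees: 30% of $102,900 = $30,870
Total award: $102,900 + $30,870 = $133,770

Total award: $133,770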